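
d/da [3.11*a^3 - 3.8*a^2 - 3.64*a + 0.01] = 9.33*a^2 - 7.6*a - 3.64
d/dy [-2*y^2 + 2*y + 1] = 2 - 4*y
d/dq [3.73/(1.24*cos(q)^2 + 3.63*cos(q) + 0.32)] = (9.2504*cos(q) + 13.5399)*sin(q)/(1.24*cos(q)^2 + 3.63*cos(q) + 0.32)^2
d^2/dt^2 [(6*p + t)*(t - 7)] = 2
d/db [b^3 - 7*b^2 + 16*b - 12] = 3*b^2 - 14*b + 16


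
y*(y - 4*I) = y^2 - 4*I*y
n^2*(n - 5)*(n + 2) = n^4 - 3*n^3 - 10*n^2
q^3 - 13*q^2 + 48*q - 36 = (q - 6)^2*(q - 1)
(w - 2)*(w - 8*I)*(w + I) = w^3 - 2*w^2 - 7*I*w^2 + 8*w + 14*I*w - 16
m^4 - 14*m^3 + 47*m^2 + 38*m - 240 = (m - 8)*(m - 5)*(m - 3)*(m + 2)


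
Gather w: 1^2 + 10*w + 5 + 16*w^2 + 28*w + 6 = 16*w^2 + 38*w + 12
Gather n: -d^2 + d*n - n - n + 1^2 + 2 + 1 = -d^2 + n*(d - 2) + 4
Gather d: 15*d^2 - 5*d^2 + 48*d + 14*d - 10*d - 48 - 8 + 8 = 10*d^2 + 52*d - 48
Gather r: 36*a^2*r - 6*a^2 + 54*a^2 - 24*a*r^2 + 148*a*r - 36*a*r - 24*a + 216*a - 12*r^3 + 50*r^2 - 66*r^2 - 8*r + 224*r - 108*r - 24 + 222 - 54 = 48*a^2 + 192*a - 12*r^3 + r^2*(-24*a - 16) + r*(36*a^2 + 112*a + 108) + 144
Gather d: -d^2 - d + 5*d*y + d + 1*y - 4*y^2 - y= -d^2 + 5*d*y - 4*y^2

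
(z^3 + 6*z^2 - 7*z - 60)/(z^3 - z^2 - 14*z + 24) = (z + 5)/(z - 2)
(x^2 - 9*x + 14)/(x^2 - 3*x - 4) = (-x^2 + 9*x - 14)/(-x^2 + 3*x + 4)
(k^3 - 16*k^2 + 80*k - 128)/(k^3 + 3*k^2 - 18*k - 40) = (k^2 - 12*k + 32)/(k^2 + 7*k + 10)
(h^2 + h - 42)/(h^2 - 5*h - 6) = (h + 7)/(h + 1)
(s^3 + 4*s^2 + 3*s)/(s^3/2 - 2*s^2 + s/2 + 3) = 2*s*(s + 3)/(s^2 - 5*s + 6)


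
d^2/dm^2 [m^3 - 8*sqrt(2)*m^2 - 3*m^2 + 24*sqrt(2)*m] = 6*m - 16*sqrt(2) - 6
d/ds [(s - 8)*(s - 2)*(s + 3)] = 3*s^2 - 14*s - 14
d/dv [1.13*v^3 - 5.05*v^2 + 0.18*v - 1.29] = 3.39*v^2 - 10.1*v + 0.18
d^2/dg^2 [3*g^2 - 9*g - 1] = 6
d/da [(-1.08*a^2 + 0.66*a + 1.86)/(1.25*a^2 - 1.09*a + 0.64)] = (0.3522*a^2 - 6.0324*a + 2.4498)/(1.5625*a^4 - 2.725*a^3 + 2.7881*a^2 - 1.3952*a + 0.4096)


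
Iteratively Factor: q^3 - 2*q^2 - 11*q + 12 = (q - 1)*(q^2 - q - 12) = (q - 4)*(q - 1)*(q + 3)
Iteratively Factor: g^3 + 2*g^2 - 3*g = (g - 1)*(g^2 + 3*g) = g*(g - 1)*(g + 3)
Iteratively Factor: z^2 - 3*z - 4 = (z - 4)*(z + 1)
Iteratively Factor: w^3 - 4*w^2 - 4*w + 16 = (w - 4)*(w^2 - 4) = (w - 4)*(w + 2)*(w - 2)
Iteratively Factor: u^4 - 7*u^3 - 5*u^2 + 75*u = (u - 5)*(u^3 - 2*u^2 - 15*u) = (u - 5)^2*(u^2 + 3*u) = (u - 5)^2*(u + 3)*(u)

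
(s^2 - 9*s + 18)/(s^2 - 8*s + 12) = (s - 3)/(s - 2)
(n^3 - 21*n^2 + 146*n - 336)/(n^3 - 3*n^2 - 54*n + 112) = (n^2 - 13*n + 42)/(n^2 + 5*n - 14)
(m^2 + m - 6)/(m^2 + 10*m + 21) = (m - 2)/(m + 7)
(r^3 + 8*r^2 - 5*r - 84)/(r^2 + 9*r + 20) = (r^2 + 4*r - 21)/(r + 5)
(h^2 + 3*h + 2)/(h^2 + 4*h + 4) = (h + 1)/(h + 2)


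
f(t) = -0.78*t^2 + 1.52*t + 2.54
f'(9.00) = -12.52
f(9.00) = -46.96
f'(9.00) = -12.52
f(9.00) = -46.96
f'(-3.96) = 7.70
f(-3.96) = -15.71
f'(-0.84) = 2.83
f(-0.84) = 0.71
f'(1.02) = -0.07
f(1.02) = 3.28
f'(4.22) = -5.06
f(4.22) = -4.94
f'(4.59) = -5.64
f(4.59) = -6.92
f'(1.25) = -0.43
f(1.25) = 3.22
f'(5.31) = -6.76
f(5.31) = -11.38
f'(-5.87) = 10.68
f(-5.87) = -33.26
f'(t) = 1.52 - 1.56*t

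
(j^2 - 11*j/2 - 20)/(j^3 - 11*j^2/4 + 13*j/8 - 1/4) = 4*(2*j^2 - 11*j - 40)/(8*j^3 - 22*j^2 + 13*j - 2)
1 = 1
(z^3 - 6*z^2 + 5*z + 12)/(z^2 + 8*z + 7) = (z^2 - 7*z + 12)/(z + 7)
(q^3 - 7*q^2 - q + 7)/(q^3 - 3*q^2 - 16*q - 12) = (q^2 - 8*q + 7)/(q^2 - 4*q - 12)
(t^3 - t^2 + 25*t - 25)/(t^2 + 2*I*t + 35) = (t^2 + t*(-1 + 5*I) - 5*I)/(t + 7*I)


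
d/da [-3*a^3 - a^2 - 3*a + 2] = -9*a^2 - 2*a - 3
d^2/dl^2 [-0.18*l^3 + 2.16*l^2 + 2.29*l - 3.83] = 4.32 - 1.08*l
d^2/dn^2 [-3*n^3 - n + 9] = -18*n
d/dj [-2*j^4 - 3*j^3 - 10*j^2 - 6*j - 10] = -8*j^3 - 9*j^2 - 20*j - 6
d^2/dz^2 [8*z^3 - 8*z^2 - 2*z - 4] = 48*z - 16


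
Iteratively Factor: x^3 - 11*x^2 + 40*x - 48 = (x - 4)*(x^2 - 7*x + 12) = (x - 4)^2*(x - 3)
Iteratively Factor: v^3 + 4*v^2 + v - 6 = (v - 1)*(v^2 + 5*v + 6) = (v - 1)*(v + 2)*(v + 3)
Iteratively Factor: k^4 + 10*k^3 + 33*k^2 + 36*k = (k + 3)*(k^3 + 7*k^2 + 12*k) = k*(k + 3)*(k^2 + 7*k + 12) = k*(k + 3)*(k + 4)*(k + 3)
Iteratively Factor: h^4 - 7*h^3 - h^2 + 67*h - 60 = (h + 3)*(h^3 - 10*h^2 + 29*h - 20) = (h - 5)*(h + 3)*(h^2 - 5*h + 4) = (h - 5)*(h - 1)*(h + 3)*(h - 4)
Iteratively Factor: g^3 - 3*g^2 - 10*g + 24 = (g - 4)*(g^2 + g - 6) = (g - 4)*(g + 3)*(g - 2)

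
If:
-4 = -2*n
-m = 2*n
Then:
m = -4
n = 2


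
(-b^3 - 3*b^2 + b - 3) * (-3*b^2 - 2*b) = 3*b^5 + 11*b^4 + 3*b^3 + 7*b^2 + 6*b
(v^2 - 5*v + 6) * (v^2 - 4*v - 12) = v^4 - 9*v^3 + 14*v^2 + 36*v - 72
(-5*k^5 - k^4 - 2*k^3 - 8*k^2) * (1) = -5*k^5 - k^4 - 2*k^3 - 8*k^2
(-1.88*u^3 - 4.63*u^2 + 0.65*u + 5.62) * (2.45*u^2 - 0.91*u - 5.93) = -4.606*u^5 - 9.6327*u^4 + 16.9542*u^3 + 40.6334*u^2 - 8.9687*u - 33.3266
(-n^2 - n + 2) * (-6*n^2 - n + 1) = 6*n^4 + 7*n^3 - 12*n^2 - 3*n + 2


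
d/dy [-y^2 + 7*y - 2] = 7 - 2*y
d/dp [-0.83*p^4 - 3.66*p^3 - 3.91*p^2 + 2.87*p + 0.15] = -3.32*p^3 - 10.98*p^2 - 7.82*p + 2.87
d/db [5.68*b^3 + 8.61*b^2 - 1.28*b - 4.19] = 17.04*b^2 + 17.22*b - 1.28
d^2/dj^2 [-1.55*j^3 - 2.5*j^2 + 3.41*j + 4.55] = -9.3*j - 5.0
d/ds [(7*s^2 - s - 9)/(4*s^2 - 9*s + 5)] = (-59*s^2 + 142*s - 86)/(16*s^4 - 72*s^3 + 121*s^2 - 90*s + 25)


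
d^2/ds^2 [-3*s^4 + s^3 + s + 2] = 6*s*(1 - 6*s)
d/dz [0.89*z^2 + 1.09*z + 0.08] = 1.78*z + 1.09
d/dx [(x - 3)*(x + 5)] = 2*x + 2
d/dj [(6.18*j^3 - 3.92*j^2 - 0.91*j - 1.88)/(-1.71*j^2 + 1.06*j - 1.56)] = (-10.5678*j^4 + 13.1016*j^3 - 34.6337*j^2 + 5.8008*j + 3.4124)/(2.9241*j^4 - 3.6252*j^3 + 6.4588*j^2 - 3.3072*j + 2.4336)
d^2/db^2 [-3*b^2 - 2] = -6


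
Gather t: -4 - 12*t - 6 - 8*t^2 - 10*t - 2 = -8*t^2 - 22*t - 12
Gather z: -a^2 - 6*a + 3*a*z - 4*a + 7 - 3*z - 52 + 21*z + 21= -a^2 - 10*a + z*(3*a + 18) - 24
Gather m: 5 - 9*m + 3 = 8 - 9*m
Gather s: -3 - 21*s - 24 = -21*s - 27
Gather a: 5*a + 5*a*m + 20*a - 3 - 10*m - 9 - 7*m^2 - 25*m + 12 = a*(5*m + 25) - 7*m^2 - 35*m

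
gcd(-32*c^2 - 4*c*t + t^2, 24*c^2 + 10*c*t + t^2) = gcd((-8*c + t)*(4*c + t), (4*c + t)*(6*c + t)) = 4*c + t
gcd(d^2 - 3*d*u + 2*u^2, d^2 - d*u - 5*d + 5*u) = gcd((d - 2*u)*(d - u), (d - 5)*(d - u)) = -d + u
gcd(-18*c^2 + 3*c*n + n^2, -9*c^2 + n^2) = 3*c - n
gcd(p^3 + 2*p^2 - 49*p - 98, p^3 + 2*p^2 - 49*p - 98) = p^3 + 2*p^2 - 49*p - 98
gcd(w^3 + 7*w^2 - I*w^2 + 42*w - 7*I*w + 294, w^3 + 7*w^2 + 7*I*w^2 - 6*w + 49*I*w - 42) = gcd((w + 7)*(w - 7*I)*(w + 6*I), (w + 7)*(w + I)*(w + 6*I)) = w^2 + w*(7 + 6*I) + 42*I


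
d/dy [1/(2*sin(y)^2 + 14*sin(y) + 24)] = -(2*sin(y) + 7)*cos(y)/(2*(sin(y)^2 + 7*sin(y) + 12)^2)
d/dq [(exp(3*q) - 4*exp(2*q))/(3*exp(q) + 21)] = (2*exp(2*q) + 17*exp(q) - 56)*exp(2*q)/(3*(exp(2*q) + 14*exp(q) + 49))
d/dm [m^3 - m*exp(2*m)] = 3*m^2 - 2*m*exp(2*m) - exp(2*m)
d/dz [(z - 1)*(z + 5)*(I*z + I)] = I*(3*z^2 + 10*z - 1)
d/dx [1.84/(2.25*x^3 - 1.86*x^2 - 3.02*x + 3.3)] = (-12.42*x^2 + 6.8448*x + 5.5568)/(2.25*x^3 - 1.86*x^2 - 3.02*x + 3.3)^2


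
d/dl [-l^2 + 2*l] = 2 - 2*l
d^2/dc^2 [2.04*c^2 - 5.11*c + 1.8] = 4.08000000000000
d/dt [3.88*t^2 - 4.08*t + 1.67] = 7.76*t - 4.08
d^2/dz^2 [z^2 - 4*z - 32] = 2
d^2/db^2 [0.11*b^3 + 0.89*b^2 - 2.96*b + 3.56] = 0.66*b + 1.78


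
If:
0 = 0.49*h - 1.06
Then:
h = 2.16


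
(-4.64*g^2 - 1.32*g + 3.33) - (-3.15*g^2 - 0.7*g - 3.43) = -1.49*g^2 - 0.62*g + 6.76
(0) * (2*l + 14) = 0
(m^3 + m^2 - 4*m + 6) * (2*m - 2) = 2*m^4 - 10*m^2 + 20*m - 12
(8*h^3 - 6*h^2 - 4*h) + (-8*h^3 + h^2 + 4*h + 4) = 4 - 5*h^2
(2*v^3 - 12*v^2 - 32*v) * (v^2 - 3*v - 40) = 2*v^5 - 18*v^4 - 76*v^3 + 576*v^2 + 1280*v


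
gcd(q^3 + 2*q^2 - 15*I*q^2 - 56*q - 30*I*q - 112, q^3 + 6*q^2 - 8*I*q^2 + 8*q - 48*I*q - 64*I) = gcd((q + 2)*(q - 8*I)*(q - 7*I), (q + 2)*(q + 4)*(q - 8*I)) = q^2 + q*(2 - 8*I) - 16*I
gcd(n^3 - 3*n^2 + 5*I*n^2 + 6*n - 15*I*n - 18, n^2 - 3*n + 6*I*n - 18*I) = n^2 + n*(-3 + 6*I) - 18*I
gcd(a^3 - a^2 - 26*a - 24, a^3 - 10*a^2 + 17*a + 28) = a + 1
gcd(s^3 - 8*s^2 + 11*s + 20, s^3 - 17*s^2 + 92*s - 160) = s^2 - 9*s + 20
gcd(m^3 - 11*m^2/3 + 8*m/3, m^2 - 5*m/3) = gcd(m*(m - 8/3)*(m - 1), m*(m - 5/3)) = m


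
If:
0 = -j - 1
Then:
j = -1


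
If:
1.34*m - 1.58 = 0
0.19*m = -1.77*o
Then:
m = 1.18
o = -0.13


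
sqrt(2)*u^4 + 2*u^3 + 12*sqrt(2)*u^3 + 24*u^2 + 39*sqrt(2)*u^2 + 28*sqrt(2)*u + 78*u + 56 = (u + 4)*(u + 7)*(u + sqrt(2))*(sqrt(2)*u + sqrt(2))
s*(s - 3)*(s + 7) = s^3 + 4*s^2 - 21*s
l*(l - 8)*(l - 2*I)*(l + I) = l^4 - 8*l^3 - I*l^3 + 2*l^2 + 8*I*l^2 - 16*l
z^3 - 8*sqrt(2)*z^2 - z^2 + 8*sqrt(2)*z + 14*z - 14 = (z - 1)*(z - 7*sqrt(2))*(z - sqrt(2))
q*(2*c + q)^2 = 4*c^2*q + 4*c*q^2 + q^3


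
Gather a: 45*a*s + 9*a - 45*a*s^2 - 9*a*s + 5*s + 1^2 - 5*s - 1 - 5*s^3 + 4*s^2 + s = a*(-45*s^2 + 36*s + 9) - 5*s^3 + 4*s^2 + s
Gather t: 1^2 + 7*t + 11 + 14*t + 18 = 21*t + 30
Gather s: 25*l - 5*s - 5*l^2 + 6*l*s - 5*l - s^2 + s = -5*l^2 + 20*l - s^2 + s*(6*l - 4)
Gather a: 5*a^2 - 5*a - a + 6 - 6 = 5*a^2 - 6*a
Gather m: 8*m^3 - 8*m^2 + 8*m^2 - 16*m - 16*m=8*m^3 - 32*m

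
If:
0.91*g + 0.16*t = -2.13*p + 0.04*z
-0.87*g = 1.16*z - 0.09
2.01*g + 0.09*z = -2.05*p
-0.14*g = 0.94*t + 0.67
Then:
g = -0.11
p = 0.10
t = -0.70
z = 0.16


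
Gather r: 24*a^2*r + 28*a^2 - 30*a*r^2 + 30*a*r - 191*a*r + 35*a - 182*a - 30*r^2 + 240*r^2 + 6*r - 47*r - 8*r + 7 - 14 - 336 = 28*a^2 - 147*a + r^2*(210 - 30*a) + r*(24*a^2 - 161*a - 49) - 343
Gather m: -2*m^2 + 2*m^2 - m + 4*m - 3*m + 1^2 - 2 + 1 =0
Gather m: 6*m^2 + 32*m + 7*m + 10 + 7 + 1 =6*m^2 + 39*m + 18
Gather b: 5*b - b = 4*b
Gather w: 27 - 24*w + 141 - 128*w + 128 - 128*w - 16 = 280 - 280*w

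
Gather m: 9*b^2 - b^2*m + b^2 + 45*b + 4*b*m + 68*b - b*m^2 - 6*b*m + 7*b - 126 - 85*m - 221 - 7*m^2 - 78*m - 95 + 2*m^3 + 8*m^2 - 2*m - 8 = 10*b^2 + 120*b + 2*m^3 + m^2*(1 - b) + m*(-b^2 - 2*b - 165) - 450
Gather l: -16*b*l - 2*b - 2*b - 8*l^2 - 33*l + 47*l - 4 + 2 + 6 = -4*b - 8*l^2 + l*(14 - 16*b) + 4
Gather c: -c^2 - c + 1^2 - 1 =-c^2 - c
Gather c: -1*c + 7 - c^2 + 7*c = -c^2 + 6*c + 7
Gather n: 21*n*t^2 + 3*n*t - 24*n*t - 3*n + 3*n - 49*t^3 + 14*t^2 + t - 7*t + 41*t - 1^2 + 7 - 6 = n*(21*t^2 - 21*t) - 49*t^3 + 14*t^2 + 35*t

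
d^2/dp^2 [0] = 0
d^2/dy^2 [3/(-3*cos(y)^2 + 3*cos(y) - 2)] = 9*(-12*sin(y)^4 + sin(y)^2 - 53*cos(y)/4 + 9*cos(3*y)/4 + 13)/(3*sin(y)^2 + 3*cos(y) - 5)^3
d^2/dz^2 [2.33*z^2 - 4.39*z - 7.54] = 4.66000000000000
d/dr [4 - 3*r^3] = -9*r^2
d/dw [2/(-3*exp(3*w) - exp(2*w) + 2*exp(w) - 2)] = (18*exp(2*w) + 4*exp(w) - 4)*exp(w)/(3*exp(3*w) + exp(2*w) - 2*exp(w) + 2)^2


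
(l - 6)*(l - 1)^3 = l^4 - 9*l^3 + 21*l^2 - 19*l + 6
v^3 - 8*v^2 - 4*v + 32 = (v - 8)*(v - 2)*(v + 2)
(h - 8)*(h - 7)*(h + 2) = h^3 - 13*h^2 + 26*h + 112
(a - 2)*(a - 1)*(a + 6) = a^3 + 3*a^2 - 16*a + 12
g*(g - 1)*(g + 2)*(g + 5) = g^4 + 6*g^3 + 3*g^2 - 10*g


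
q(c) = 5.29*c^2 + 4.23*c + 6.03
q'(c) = 10.58*c + 4.23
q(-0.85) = 6.26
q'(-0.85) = -4.76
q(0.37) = 8.32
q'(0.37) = 8.14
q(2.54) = 50.90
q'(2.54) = 31.10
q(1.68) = 28.07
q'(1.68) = 22.00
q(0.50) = 9.47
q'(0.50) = 9.52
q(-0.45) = 5.20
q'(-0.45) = -0.53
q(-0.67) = 5.57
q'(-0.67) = -2.86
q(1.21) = 18.89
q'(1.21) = 17.03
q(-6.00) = 171.09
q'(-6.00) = -59.25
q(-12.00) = 717.03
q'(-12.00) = -122.73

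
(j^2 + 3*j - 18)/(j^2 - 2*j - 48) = (j - 3)/(j - 8)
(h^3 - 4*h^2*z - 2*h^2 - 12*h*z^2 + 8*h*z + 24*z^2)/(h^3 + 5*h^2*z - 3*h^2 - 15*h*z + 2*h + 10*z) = (h^2 - 4*h*z - 12*z^2)/(h^2 + 5*h*z - h - 5*z)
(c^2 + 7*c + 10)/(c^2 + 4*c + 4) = (c + 5)/(c + 2)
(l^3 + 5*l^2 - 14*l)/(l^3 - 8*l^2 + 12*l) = (l + 7)/(l - 6)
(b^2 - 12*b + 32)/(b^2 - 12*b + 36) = (b^2 - 12*b + 32)/(b^2 - 12*b + 36)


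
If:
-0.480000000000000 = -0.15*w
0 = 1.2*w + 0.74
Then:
No Solution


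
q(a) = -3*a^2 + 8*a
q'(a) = 8 - 6*a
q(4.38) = -22.51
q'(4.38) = -18.28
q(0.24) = 1.75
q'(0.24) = 6.56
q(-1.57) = -19.95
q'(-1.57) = 17.42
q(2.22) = 2.97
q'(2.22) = -5.32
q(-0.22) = -1.91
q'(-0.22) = 9.32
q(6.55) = -76.31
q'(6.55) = -31.30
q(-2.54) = -39.67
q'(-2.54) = 23.24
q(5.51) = -47.00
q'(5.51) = -25.06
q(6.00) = -60.00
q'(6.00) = -28.00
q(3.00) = -3.00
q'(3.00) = -10.00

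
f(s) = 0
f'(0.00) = 0.00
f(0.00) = 0.00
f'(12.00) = 0.00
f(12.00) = 0.00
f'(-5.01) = 0.00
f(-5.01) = 0.00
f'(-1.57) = 0.00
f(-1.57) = 0.00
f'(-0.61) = 0.00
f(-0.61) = 0.00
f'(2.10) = 0.00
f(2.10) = 0.00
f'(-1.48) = 0.00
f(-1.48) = 0.00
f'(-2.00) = 0.00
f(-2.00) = 0.00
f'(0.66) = 0.00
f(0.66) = 0.00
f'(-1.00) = 0.00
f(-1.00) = 0.00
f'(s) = 0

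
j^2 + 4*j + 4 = (j + 2)^2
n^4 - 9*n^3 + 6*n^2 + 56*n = n*(n - 7)*(n - 4)*(n + 2)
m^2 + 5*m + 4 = (m + 1)*(m + 4)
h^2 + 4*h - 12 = (h - 2)*(h + 6)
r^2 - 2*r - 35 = (r - 7)*(r + 5)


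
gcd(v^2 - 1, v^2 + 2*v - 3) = v - 1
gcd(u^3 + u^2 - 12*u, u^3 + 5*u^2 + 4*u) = u^2 + 4*u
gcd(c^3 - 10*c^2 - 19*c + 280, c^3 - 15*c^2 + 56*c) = c^2 - 15*c + 56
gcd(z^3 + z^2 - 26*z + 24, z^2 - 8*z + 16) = z - 4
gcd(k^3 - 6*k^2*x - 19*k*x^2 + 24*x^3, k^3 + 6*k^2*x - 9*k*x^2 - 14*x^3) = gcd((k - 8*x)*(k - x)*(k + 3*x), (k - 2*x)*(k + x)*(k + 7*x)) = 1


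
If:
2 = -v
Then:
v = -2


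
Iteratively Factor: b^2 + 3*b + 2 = (b + 1)*(b + 2)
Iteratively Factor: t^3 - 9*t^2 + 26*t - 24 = (t - 3)*(t^2 - 6*t + 8) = (t - 4)*(t - 3)*(t - 2)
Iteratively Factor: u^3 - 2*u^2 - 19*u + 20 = (u + 4)*(u^2 - 6*u + 5) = (u - 5)*(u + 4)*(u - 1)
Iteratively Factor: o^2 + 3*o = (o + 3)*(o)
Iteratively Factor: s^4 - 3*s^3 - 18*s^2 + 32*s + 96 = (s + 2)*(s^3 - 5*s^2 - 8*s + 48) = (s - 4)*(s + 2)*(s^2 - s - 12) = (s - 4)^2*(s + 2)*(s + 3)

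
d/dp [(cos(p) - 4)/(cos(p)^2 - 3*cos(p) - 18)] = (cos(p)^2 - 8*cos(p) + 30)*sin(p)/(sin(p)^2 + 3*cos(p) + 17)^2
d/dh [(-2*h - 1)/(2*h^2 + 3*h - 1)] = (4*h^2 + 4*h + 5)/(4*h^4 + 12*h^3 + 5*h^2 - 6*h + 1)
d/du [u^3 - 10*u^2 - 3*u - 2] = 3*u^2 - 20*u - 3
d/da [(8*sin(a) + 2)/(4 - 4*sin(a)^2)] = (sin(a) - cos(2*a) + 3)/cos(a)^3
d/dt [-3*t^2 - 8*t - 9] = -6*t - 8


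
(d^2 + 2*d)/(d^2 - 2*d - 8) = d/(d - 4)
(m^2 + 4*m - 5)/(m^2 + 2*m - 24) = (m^2 + 4*m - 5)/(m^2 + 2*m - 24)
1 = 1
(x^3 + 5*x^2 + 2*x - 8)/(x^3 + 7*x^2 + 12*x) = (x^2 + x - 2)/(x*(x + 3))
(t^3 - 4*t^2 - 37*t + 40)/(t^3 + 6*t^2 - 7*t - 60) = (t^2 - 9*t + 8)/(t^2 + t - 12)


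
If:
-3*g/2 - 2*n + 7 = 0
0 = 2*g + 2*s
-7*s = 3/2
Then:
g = 3/14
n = 187/56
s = -3/14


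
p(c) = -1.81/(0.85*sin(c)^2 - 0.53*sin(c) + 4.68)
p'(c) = -1.81*(-1.7*sin(c)*cos(c) + 0.53*cos(c))/(0.85*sin(c)^2 - 0.53*sin(c) + 4.68)^2 = (3.077*sin(c) - 0.9593)*cos(c)/(0.85*sin(c)^2 - 0.53*sin(c) + 4.68)^2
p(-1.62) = -0.30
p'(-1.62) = 0.01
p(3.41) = -0.37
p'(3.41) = 0.07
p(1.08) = -0.37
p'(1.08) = 0.03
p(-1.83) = -0.30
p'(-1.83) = 0.03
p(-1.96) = -0.31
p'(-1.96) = 0.04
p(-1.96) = -0.31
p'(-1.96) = 0.04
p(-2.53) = -0.34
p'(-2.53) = 0.08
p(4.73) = -0.30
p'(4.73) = -0.00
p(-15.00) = -0.34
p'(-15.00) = 0.08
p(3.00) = -0.39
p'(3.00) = 0.02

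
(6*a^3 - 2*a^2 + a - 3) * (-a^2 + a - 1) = -6*a^5 + 8*a^4 - 9*a^3 + 6*a^2 - 4*a + 3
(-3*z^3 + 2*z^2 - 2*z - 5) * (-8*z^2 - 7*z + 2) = 24*z^5 + 5*z^4 - 4*z^3 + 58*z^2 + 31*z - 10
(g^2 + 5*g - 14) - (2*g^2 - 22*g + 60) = -g^2 + 27*g - 74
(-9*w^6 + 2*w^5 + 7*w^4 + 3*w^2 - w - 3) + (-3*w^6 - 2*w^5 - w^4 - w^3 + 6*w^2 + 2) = -12*w^6 + 6*w^4 - w^3 + 9*w^2 - w - 1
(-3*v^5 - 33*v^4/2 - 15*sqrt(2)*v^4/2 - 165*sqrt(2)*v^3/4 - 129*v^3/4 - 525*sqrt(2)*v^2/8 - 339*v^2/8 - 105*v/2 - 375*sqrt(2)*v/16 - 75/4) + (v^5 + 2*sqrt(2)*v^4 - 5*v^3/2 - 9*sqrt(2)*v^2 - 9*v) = -2*v^5 - 33*v^4/2 - 11*sqrt(2)*v^4/2 - 165*sqrt(2)*v^3/4 - 139*v^3/4 - 597*sqrt(2)*v^2/8 - 339*v^2/8 - 123*v/2 - 375*sqrt(2)*v/16 - 75/4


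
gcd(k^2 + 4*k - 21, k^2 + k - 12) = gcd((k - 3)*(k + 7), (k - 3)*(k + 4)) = k - 3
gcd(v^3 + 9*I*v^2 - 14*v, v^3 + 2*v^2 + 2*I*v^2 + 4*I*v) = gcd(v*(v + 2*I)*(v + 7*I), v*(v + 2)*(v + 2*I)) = v^2 + 2*I*v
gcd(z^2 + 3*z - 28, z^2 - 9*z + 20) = z - 4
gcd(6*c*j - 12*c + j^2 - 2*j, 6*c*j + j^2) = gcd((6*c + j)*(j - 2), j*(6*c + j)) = 6*c + j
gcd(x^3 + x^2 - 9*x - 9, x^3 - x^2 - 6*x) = x - 3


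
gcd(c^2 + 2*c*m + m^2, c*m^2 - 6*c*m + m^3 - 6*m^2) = c + m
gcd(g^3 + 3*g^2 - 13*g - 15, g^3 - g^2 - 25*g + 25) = g + 5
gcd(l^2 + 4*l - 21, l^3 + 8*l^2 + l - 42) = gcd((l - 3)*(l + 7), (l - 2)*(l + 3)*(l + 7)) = l + 7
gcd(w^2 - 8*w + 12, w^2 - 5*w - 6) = w - 6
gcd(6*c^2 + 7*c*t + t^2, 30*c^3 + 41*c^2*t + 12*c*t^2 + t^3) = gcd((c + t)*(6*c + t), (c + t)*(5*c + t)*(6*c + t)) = 6*c^2 + 7*c*t + t^2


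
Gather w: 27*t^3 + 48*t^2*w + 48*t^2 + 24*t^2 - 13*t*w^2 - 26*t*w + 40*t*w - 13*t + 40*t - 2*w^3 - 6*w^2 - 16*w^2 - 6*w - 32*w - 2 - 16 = 27*t^3 + 72*t^2 + 27*t - 2*w^3 + w^2*(-13*t - 22) + w*(48*t^2 + 14*t - 38) - 18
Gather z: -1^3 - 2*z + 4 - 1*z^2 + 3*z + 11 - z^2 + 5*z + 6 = -2*z^2 + 6*z + 20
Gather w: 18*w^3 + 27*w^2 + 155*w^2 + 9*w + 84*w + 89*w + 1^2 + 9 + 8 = 18*w^3 + 182*w^2 + 182*w + 18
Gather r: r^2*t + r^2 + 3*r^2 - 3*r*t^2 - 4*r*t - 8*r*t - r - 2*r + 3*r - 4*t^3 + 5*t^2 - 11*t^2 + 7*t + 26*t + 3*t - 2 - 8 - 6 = r^2*(t + 4) + r*(-3*t^2 - 12*t) - 4*t^3 - 6*t^2 + 36*t - 16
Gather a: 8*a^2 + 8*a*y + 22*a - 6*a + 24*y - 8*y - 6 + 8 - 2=8*a^2 + a*(8*y + 16) + 16*y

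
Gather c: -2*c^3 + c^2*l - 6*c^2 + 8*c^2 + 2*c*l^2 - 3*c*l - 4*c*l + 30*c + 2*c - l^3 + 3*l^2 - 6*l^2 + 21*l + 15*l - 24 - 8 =-2*c^3 + c^2*(l + 2) + c*(2*l^2 - 7*l + 32) - l^3 - 3*l^2 + 36*l - 32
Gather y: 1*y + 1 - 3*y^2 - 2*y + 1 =-3*y^2 - y + 2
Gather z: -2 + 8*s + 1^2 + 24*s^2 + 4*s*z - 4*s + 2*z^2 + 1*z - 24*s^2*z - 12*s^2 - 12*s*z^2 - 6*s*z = 12*s^2 + 4*s + z^2*(2 - 12*s) + z*(-24*s^2 - 2*s + 1) - 1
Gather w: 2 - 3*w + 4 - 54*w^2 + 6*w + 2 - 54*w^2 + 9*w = -108*w^2 + 12*w + 8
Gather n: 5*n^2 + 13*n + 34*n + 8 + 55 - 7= 5*n^2 + 47*n + 56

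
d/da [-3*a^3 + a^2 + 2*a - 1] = -9*a^2 + 2*a + 2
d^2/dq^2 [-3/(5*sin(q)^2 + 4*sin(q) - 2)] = 6*(50*sin(q)^4 + 30*sin(q)^3 - 47*sin(q)^2 - 56*sin(q) - 26)/(5*sin(q)^2 + 4*sin(q) - 2)^3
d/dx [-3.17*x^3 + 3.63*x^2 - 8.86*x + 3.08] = -9.51*x^2 + 7.26*x - 8.86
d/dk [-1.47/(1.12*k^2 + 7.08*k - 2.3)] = (3.2928*k + 10.4076)/(1.12*k^2 + 7.08*k - 2.3)^2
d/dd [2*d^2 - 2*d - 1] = 4*d - 2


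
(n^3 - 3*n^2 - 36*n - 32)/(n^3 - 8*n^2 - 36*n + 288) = (n^2 + 5*n + 4)/(n^2 - 36)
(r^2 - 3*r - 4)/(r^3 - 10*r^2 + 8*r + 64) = (r + 1)/(r^2 - 6*r - 16)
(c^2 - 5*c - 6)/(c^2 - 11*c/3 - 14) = 3*(c + 1)/(3*c + 7)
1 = 1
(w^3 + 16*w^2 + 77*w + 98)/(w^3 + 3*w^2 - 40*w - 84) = (w + 7)/(w - 6)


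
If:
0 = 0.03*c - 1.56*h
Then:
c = 52.0*h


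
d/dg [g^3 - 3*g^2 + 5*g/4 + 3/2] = 3*g^2 - 6*g + 5/4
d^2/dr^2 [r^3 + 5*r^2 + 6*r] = 6*r + 10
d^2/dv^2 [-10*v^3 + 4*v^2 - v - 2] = 8 - 60*v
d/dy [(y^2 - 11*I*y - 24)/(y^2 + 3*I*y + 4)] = 14*(I*y^2 + 4*y + 2*I)/(y^4 + 6*I*y^3 - y^2 + 24*I*y + 16)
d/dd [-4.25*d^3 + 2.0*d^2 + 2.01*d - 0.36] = -12.75*d^2 + 4.0*d + 2.01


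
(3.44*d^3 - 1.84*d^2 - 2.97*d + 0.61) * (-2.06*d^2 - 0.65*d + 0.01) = -7.0864*d^5 + 1.5544*d^4 + 7.3486*d^3 + 0.6555*d^2 - 0.4262*d + 0.0061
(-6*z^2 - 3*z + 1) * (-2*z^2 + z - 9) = 12*z^4 + 49*z^2 + 28*z - 9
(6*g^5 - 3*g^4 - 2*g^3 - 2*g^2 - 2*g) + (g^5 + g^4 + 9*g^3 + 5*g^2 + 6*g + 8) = 7*g^5 - 2*g^4 + 7*g^3 + 3*g^2 + 4*g + 8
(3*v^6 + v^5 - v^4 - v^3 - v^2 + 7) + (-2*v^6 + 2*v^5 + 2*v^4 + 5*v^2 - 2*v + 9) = v^6 + 3*v^5 + v^4 - v^3 + 4*v^2 - 2*v + 16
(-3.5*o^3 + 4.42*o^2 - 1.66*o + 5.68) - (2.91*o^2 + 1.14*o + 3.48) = -3.5*o^3 + 1.51*o^2 - 2.8*o + 2.2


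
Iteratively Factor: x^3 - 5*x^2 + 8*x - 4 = (x - 1)*(x^2 - 4*x + 4) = (x - 2)*(x - 1)*(x - 2)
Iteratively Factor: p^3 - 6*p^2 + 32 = (p - 4)*(p^2 - 2*p - 8) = (p - 4)*(p + 2)*(p - 4)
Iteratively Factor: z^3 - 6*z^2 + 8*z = (z)*(z^2 - 6*z + 8) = z*(z - 2)*(z - 4)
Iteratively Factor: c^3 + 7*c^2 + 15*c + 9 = (c + 3)*(c^2 + 4*c + 3) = (c + 1)*(c + 3)*(c + 3)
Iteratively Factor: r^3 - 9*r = (r)*(r^2 - 9) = r*(r - 3)*(r + 3)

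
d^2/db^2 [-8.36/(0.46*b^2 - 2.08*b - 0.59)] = (-3.537952*b^2 + 15.997696*b + 8.36*(0.92*b - 2.08)*(1.84*b - 4.16) + 4.537808)/(-0.46*b^2 + 2.08*b + 0.59)^3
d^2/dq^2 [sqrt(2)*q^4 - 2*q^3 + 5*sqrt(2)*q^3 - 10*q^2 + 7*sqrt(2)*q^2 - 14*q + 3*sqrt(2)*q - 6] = 12*sqrt(2)*q^2 - 12*q + 30*sqrt(2)*q - 20 + 14*sqrt(2)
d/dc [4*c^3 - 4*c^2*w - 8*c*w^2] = 12*c^2 - 8*c*w - 8*w^2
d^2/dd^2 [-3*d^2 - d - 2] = -6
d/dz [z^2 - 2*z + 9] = 2*z - 2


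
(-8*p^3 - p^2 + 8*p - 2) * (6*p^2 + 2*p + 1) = -48*p^5 - 22*p^4 + 38*p^3 + 3*p^2 + 4*p - 2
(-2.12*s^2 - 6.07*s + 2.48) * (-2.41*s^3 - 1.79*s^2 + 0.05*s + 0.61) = 5.1092*s^5 + 18.4235*s^4 + 4.7825*s^3 - 6.0359*s^2 - 3.5787*s + 1.5128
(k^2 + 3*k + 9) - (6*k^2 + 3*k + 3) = 6 - 5*k^2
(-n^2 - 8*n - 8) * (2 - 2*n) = 2*n^3 + 14*n^2 - 16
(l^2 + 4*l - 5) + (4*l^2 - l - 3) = 5*l^2 + 3*l - 8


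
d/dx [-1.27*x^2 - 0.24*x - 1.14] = -2.54*x - 0.24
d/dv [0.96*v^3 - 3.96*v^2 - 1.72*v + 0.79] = 2.88*v^2 - 7.92*v - 1.72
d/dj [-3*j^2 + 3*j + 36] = 3 - 6*j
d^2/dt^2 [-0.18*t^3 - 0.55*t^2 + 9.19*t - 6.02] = -1.08*t - 1.1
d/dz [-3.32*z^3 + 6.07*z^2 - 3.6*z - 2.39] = -9.96*z^2 + 12.14*z - 3.6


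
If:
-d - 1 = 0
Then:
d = -1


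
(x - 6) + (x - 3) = 2*x - 9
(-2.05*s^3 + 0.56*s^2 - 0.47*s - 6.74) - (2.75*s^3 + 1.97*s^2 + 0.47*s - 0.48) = -4.8*s^3 - 1.41*s^2 - 0.94*s - 6.26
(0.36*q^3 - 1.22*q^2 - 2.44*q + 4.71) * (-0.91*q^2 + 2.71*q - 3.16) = -0.3276*q^5 + 2.0858*q^4 - 2.2234*q^3 - 7.0433*q^2 + 20.4745*q - 14.8836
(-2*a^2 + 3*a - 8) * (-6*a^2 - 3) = 12*a^4 - 18*a^3 + 54*a^2 - 9*a + 24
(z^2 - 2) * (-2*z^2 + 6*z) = -2*z^4 + 6*z^3 + 4*z^2 - 12*z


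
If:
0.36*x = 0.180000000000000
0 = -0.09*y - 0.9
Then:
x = 0.50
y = -10.00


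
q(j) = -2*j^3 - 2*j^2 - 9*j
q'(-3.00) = -51.00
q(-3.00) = 63.00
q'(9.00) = -531.00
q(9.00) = -1701.00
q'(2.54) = -57.87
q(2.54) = -68.54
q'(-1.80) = -21.24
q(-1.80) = 21.38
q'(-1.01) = -11.08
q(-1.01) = 9.11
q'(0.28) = -10.59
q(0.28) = -2.72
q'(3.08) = -78.24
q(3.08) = -105.13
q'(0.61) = -13.67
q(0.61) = -6.69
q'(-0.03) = -8.89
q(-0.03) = 0.27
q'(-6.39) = -228.43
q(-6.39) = 497.68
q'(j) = -6*j^2 - 4*j - 9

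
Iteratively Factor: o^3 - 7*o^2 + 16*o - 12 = (o - 3)*(o^2 - 4*o + 4) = (o - 3)*(o - 2)*(o - 2)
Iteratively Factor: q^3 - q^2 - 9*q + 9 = (q - 3)*(q^2 + 2*q - 3) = (q - 3)*(q - 1)*(q + 3)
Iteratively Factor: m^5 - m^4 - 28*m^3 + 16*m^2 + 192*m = (m + 4)*(m^4 - 5*m^3 - 8*m^2 + 48*m) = (m - 4)*(m + 4)*(m^3 - m^2 - 12*m) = m*(m - 4)*(m + 4)*(m^2 - m - 12) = m*(m - 4)^2*(m + 4)*(m + 3)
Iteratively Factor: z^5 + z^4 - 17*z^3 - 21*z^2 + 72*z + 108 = (z + 2)*(z^4 - z^3 - 15*z^2 + 9*z + 54) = (z - 3)*(z + 2)*(z^3 + 2*z^2 - 9*z - 18) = (z - 3)*(z + 2)*(z + 3)*(z^2 - z - 6) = (z - 3)*(z + 2)^2*(z + 3)*(z - 3)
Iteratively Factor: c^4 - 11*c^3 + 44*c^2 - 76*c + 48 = (c - 3)*(c^3 - 8*c^2 + 20*c - 16) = (c - 3)*(c - 2)*(c^2 - 6*c + 8) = (c - 3)*(c - 2)^2*(c - 4)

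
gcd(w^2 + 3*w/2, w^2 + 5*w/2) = w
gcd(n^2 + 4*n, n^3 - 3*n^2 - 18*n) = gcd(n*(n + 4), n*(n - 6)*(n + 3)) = n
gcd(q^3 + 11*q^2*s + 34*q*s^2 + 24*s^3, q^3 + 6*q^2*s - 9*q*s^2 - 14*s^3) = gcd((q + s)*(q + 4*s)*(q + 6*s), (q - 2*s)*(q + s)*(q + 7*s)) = q + s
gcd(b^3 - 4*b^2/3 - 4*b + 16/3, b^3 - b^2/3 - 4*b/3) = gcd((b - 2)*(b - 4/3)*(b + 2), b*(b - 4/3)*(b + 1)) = b - 4/3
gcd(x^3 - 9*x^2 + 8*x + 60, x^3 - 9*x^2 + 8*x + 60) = x^3 - 9*x^2 + 8*x + 60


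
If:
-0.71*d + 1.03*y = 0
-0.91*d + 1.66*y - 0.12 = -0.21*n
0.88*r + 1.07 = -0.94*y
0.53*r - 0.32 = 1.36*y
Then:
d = -0.73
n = 1.38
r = -0.68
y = -0.50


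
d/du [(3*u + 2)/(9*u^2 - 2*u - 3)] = (-27*u^2 - 36*u - 5)/(81*u^4 - 36*u^3 - 50*u^2 + 12*u + 9)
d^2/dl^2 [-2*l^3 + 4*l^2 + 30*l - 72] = 8 - 12*l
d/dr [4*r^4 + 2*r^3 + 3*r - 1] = 16*r^3 + 6*r^2 + 3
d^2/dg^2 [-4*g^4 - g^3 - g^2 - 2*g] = -48*g^2 - 6*g - 2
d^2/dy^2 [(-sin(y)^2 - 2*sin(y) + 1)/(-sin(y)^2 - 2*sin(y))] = 2*(2*sin(y) + 3 - 1/sin(y) - 6/sin(y)^2 - 4/sin(y)^3)/(sin(y) + 2)^3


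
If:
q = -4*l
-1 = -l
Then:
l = 1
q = -4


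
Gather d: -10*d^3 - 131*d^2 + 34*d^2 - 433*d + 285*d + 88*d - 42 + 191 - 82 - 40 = -10*d^3 - 97*d^2 - 60*d + 27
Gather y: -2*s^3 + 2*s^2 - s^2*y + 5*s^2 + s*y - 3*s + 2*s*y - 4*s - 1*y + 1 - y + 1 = -2*s^3 + 7*s^2 - 7*s + y*(-s^2 + 3*s - 2) + 2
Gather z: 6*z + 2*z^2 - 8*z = 2*z^2 - 2*z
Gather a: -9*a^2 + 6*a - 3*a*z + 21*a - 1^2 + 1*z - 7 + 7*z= -9*a^2 + a*(27 - 3*z) + 8*z - 8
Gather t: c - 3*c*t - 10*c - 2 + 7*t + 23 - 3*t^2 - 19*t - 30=-9*c - 3*t^2 + t*(-3*c - 12) - 9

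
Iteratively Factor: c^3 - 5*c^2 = (c - 5)*(c^2) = c*(c - 5)*(c)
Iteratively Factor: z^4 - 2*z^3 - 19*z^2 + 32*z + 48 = (z + 4)*(z^3 - 6*z^2 + 5*z + 12) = (z - 3)*(z + 4)*(z^2 - 3*z - 4) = (z - 4)*(z - 3)*(z + 4)*(z + 1)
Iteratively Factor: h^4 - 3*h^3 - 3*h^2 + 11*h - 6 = (h - 1)*(h^3 - 2*h^2 - 5*h + 6) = (h - 3)*(h - 1)*(h^2 + h - 2) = (h - 3)*(h - 1)*(h + 2)*(h - 1)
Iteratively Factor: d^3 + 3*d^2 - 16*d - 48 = (d - 4)*(d^2 + 7*d + 12) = (d - 4)*(d + 4)*(d + 3)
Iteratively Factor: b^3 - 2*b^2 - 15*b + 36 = (b + 4)*(b^2 - 6*b + 9) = (b - 3)*(b + 4)*(b - 3)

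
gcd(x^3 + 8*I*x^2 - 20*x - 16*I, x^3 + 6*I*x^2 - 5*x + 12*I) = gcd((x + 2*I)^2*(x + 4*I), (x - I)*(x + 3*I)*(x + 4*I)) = x + 4*I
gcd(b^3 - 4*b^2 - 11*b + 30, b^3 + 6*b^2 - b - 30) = b^2 + b - 6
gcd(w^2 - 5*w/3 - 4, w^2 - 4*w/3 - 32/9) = w + 4/3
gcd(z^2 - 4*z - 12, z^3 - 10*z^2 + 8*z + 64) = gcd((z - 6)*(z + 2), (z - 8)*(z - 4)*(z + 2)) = z + 2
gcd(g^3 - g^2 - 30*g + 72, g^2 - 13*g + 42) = 1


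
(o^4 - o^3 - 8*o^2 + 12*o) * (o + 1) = o^5 - 9*o^3 + 4*o^2 + 12*o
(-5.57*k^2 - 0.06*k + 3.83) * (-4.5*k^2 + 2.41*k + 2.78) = 25.065*k^4 - 13.1537*k^3 - 32.8642*k^2 + 9.0635*k + 10.6474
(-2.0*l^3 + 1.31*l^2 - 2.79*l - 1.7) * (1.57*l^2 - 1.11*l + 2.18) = -3.14*l^5 + 4.2767*l^4 - 10.1944*l^3 + 3.2837*l^2 - 4.1952*l - 3.706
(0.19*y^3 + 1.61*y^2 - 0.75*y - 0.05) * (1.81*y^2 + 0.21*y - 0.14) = 0.3439*y^5 + 2.954*y^4 - 1.046*y^3 - 0.4734*y^2 + 0.0945*y + 0.007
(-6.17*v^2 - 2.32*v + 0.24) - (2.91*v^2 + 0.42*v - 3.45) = -9.08*v^2 - 2.74*v + 3.69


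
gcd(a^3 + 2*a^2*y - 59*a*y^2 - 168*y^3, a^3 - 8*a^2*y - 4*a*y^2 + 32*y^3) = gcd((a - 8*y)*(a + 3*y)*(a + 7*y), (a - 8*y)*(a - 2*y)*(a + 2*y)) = -a + 8*y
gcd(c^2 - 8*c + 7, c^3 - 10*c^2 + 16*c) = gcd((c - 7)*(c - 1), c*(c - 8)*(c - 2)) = 1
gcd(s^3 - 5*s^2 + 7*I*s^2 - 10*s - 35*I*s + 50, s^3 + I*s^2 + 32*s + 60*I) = s^2 + 7*I*s - 10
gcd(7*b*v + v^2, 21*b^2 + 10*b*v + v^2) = 7*b + v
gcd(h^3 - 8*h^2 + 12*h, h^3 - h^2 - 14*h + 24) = h - 2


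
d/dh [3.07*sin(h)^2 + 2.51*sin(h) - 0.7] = (6.14*sin(h) + 2.51)*cos(h)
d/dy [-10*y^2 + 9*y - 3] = 9 - 20*y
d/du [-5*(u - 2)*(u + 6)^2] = 5*(-3*u - 2)*(u + 6)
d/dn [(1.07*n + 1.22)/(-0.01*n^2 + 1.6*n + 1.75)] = (0.0107*n^2 + 0.0244*n - 0.0794999999999999)/(0.0001*n^4 - 0.032*n^3 + 2.525*n^2 + 5.6*n + 3.0625)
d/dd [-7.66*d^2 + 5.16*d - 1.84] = 5.16 - 15.32*d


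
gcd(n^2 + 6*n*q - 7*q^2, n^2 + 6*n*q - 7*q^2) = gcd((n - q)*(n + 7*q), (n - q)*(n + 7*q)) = -n^2 - 6*n*q + 7*q^2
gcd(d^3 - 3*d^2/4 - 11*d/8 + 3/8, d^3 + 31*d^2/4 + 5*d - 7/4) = d^2 + 3*d/4 - 1/4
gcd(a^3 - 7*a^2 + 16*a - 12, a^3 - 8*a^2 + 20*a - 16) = a^2 - 4*a + 4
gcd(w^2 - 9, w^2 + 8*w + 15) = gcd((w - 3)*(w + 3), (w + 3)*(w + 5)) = w + 3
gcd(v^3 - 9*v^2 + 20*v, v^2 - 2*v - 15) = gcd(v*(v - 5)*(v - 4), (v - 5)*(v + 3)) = v - 5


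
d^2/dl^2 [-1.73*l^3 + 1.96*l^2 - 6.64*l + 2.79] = 3.92 - 10.38*l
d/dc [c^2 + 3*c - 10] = 2*c + 3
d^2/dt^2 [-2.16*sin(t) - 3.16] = 2.16*sin(t)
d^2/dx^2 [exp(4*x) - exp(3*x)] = (16*exp(x) - 9)*exp(3*x)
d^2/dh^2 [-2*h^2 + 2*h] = -4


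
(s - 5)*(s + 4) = s^2 - s - 20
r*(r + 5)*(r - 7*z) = r^3 - 7*r^2*z + 5*r^2 - 35*r*z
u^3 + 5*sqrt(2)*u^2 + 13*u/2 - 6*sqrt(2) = (u - sqrt(2)/2)*(u + 3*sqrt(2)/2)*(u + 4*sqrt(2))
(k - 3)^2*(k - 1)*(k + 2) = k^4 - 5*k^3 + k^2 + 21*k - 18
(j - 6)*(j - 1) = j^2 - 7*j + 6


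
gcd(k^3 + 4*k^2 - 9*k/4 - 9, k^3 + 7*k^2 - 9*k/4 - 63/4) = k^2 - 9/4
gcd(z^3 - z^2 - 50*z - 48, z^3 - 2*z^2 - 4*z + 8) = 1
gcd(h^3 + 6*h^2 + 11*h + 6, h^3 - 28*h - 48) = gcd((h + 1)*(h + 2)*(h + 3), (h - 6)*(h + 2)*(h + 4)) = h + 2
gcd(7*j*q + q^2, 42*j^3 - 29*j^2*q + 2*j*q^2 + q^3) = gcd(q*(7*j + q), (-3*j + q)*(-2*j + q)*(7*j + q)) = 7*j + q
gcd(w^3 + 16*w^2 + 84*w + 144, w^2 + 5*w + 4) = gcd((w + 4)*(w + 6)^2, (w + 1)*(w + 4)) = w + 4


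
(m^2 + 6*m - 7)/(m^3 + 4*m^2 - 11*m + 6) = (m + 7)/(m^2 + 5*m - 6)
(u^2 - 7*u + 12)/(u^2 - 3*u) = (u - 4)/u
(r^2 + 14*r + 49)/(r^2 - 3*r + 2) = (r^2 + 14*r + 49)/(r^2 - 3*r + 2)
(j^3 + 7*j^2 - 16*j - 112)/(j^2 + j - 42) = (j^2 - 16)/(j - 6)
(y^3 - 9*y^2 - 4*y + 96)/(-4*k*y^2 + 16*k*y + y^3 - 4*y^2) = (y^2 - 5*y - 24)/(y*(-4*k + y))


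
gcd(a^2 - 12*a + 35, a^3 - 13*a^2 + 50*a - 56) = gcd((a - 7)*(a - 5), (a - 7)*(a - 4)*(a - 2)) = a - 7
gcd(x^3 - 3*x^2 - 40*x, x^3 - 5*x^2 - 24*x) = x^2 - 8*x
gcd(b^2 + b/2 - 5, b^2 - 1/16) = 1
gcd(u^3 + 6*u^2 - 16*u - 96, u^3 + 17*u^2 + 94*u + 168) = u^2 + 10*u + 24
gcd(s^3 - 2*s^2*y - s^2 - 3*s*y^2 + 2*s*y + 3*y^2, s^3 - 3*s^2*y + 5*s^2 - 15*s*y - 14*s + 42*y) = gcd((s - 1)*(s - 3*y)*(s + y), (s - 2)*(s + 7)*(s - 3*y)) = -s + 3*y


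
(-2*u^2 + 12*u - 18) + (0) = -2*u^2 + 12*u - 18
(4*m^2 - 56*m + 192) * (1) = 4*m^2 - 56*m + 192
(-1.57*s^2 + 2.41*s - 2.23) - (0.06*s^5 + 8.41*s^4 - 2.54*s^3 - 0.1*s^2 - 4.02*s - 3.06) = -0.06*s^5 - 8.41*s^4 + 2.54*s^3 - 1.47*s^2 + 6.43*s + 0.83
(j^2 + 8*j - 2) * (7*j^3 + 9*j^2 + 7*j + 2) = 7*j^5 + 65*j^4 + 65*j^3 + 40*j^2 + 2*j - 4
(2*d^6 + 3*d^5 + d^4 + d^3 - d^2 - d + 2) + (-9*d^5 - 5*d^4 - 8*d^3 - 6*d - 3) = 2*d^6 - 6*d^5 - 4*d^4 - 7*d^3 - d^2 - 7*d - 1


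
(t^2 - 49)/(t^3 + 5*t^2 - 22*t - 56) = (t - 7)/(t^2 - 2*t - 8)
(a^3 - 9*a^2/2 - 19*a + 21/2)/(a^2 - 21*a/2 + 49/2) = (2*a^2 + 5*a - 3)/(2*a - 7)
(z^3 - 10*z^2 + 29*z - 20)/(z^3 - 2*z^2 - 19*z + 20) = (z - 4)/(z + 4)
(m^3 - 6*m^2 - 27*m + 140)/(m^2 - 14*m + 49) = (m^2 + m - 20)/(m - 7)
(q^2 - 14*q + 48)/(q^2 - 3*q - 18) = (q - 8)/(q + 3)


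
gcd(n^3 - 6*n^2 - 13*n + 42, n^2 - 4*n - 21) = n^2 - 4*n - 21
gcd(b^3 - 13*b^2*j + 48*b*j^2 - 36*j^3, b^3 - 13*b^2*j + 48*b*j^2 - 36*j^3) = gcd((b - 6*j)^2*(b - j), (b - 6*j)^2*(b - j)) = b^3 - 13*b^2*j + 48*b*j^2 - 36*j^3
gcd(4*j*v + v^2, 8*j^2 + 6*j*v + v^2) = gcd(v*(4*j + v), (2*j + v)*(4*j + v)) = 4*j + v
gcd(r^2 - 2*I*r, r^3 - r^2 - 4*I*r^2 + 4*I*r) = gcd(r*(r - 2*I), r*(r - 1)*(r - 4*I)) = r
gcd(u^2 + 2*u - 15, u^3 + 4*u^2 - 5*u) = u + 5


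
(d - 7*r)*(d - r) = d^2 - 8*d*r + 7*r^2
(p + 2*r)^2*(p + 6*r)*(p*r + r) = p^4*r + 10*p^3*r^2 + p^3*r + 28*p^2*r^3 + 10*p^2*r^2 + 24*p*r^4 + 28*p*r^3 + 24*r^4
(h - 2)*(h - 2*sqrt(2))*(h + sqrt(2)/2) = h^3 - 3*sqrt(2)*h^2/2 - 2*h^2 - 2*h + 3*sqrt(2)*h + 4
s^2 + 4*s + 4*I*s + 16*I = (s + 4)*(s + 4*I)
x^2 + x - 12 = (x - 3)*(x + 4)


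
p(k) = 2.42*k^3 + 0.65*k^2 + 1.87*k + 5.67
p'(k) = 7.26*k^2 + 1.3*k + 1.87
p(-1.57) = -5.03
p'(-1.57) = 17.72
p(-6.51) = -646.62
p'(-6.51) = 301.09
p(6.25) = 633.57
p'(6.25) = 293.59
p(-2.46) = -31.02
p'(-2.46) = 42.61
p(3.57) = 130.74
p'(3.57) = 99.04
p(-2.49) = -32.32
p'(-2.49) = 43.65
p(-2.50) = -32.76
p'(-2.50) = 44.00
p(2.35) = 45.06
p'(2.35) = 45.02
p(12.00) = 4303.47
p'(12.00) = 1062.91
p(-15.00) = -8043.63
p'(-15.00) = 1615.87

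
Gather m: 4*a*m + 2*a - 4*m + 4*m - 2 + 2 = 4*a*m + 2*a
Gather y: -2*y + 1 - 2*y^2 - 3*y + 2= -2*y^2 - 5*y + 3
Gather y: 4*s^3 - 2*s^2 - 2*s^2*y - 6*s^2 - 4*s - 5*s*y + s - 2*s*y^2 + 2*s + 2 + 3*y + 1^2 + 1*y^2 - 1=4*s^3 - 8*s^2 - s + y^2*(1 - 2*s) + y*(-2*s^2 - 5*s + 3) + 2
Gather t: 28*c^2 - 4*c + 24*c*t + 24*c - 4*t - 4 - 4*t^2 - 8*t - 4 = 28*c^2 + 20*c - 4*t^2 + t*(24*c - 12) - 8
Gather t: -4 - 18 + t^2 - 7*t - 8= t^2 - 7*t - 30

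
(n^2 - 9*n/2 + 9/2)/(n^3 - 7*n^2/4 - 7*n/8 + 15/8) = 4*(n - 3)/(4*n^2 - n - 5)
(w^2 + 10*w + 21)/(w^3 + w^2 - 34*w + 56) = (w + 3)/(w^2 - 6*w + 8)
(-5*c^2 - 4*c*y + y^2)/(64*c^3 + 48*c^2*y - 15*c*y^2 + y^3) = (-5*c + y)/(64*c^2 - 16*c*y + y^2)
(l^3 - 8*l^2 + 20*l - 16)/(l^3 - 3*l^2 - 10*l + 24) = (l - 2)/(l + 3)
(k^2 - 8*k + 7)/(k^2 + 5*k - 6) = (k - 7)/(k + 6)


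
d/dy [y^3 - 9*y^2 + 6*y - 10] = 3*y^2 - 18*y + 6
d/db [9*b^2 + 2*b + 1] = 18*b + 2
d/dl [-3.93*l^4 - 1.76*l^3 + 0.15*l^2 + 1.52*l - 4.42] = -15.72*l^3 - 5.28*l^2 + 0.3*l + 1.52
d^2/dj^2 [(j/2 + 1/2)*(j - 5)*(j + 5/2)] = 3*j - 3/2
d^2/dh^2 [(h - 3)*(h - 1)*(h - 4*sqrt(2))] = 6*h - 8*sqrt(2) - 8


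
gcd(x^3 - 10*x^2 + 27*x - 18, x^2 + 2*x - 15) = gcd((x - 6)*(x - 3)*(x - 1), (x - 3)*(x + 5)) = x - 3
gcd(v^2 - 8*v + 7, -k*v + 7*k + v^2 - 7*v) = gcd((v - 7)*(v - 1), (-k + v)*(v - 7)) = v - 7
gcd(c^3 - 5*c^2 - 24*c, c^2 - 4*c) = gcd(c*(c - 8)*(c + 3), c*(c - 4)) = c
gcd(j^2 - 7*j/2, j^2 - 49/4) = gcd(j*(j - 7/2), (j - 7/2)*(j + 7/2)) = j - 7/2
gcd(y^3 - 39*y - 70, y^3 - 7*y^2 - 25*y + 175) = y^2 - 2*y - 35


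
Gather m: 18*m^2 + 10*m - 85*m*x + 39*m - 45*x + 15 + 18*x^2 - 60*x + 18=18*m^2 + m*(49 - 85*x) + 18*x^2 - 105*x + 33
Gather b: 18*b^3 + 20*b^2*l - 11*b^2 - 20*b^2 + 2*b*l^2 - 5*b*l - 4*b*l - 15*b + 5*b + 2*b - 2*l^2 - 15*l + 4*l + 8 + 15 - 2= 18*b^3 + b^2*(20*l - 31) + b*(2*l^2 - 9*l - 8) - 2*l^2 - 11*l + 21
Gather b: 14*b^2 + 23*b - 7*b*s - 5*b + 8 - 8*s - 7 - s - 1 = 14*b^2 + b*(18 - 7*s) - 9*s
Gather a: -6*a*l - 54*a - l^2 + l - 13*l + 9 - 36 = a*(-6*l - 54) - l^2 - 12*l - 27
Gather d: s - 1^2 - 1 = s - 2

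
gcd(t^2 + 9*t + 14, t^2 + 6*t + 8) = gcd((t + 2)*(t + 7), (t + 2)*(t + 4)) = t + 2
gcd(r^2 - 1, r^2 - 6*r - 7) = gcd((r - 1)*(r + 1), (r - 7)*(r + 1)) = r + 1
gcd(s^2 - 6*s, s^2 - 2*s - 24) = s - 6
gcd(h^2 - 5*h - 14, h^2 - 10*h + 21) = h - 7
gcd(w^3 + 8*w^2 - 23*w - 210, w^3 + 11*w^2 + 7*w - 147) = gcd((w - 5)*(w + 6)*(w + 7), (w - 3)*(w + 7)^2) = w + 7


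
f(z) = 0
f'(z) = 0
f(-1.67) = 0.00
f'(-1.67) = 0.00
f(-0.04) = 0.00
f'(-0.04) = 0.00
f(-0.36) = 0.00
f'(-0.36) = 0.00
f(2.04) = 0.00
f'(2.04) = 0.00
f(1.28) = 0.00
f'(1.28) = 0.00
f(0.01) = 0.00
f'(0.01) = 0.00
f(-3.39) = 0.00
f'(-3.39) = 0.00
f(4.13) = 0.00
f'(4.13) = 0.00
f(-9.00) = 0.00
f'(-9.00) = 0.00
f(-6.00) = 0.00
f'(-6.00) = 0.00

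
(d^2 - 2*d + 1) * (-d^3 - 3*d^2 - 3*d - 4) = -d^5 - d^4 + 2*d^3 - d^2 + 5*d - 4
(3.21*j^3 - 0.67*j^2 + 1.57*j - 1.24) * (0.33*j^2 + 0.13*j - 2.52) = 1.0593*j^5 + 0.1962*j^4 - 7.6582*j^3 + 1.4833*j^2 - 4.1176*j + 3.1248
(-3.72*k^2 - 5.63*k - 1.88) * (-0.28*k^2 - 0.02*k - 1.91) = 1.0416*k^4 + 1.6508*k^3 + 7.7442*k^2 + 10.7909*k + 3.5908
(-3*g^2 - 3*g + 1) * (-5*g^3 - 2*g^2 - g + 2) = 15*g^5 + 21*g^4 + 4*g^3 - 5*g^2 - 7*g + 2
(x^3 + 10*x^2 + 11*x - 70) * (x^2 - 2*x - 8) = x^5 + 8*x^4 - 17*x^3 - 172*x^2 + 52*x + 560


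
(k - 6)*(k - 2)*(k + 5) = k^3 - 3*k^2 - 28*k + 60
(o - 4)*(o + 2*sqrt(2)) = o^2 - 4*o + 2*sqrt(2)*o - 8*sqrt(2)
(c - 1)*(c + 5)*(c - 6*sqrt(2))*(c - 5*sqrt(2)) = c^4 - 11*sqrt(2)*c^3 + 4*c^3 - 44*sqrt(2)*c^2 + 55*c^2 + 55*sqrt(2)*c + 240*c - 300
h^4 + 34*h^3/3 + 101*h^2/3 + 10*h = h*(h + 1/3)*(h + 5)*(h + 6)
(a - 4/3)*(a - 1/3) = a^2 - 5*a/3 + 4/9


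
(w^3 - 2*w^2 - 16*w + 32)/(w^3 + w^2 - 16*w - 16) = (w - 2)/(w + 1)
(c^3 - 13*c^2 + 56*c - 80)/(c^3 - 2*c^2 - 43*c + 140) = (c - 4)/(c + 7)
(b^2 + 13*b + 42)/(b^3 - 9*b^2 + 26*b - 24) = (b^2 + 13*b + 42)/(b^3 - 9*b^2 + 26*b - 24)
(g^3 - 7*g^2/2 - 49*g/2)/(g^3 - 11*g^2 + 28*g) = (g + 7/2)/(g - 4)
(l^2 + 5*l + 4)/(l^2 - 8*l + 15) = (l^2 + 5*l + 4)/(l^2 - 8*l + 15)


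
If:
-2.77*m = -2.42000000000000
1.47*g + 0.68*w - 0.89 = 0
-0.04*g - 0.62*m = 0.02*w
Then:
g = 175.51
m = 0.87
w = -378.11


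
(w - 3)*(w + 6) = w^2 + 3*w - 18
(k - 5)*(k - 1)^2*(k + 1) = k^4 - 6*k^3 + 4*k^2 + 6*k - 5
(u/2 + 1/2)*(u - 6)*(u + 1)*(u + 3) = u^4/2 - u^3/2 - 23*u^2/2 - 39*u/2 - 9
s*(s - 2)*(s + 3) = s^3 + s^2 - 6*s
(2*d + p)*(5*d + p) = 10*d^2 + 7*d*p + p^2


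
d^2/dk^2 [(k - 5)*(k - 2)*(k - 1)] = 6*k - 16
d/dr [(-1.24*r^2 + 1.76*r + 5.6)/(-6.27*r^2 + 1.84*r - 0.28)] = (8.7536*r^2 + 70.9184*r - 10.7968)/(39.3129*r^4 - 23.0736*r^3 + 6.8968*r^2 - 1.0304*r + 0.0784)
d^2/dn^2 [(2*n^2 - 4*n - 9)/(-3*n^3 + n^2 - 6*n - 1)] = 2*(-18*n^6 + 108*n^5 + 558*n^4 - 254*n^3 + 435*n^2 - 231*n + 307)/(27*n^9 - 27*n^8 + 171*n^7 - 82*n^6 + 324*n^5 + 3*n^4 + 189*n^3 + 105*n^2 + 18*n + 1)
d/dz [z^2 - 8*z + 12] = 2*z - 8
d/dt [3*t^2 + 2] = 6*t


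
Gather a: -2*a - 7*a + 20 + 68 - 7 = 81 - 9*a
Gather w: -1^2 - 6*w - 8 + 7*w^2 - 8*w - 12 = 7*w^2 - 14*w - 21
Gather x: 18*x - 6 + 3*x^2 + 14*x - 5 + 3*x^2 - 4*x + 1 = 6*x^2 + 28*x - 10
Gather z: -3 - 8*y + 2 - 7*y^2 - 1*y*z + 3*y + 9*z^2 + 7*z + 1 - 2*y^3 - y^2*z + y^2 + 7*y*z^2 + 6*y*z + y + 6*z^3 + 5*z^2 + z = -2*y^3 - 6*y^2 - 4*y + 6*z^3 + z^2*(7*y + 14) + z*(-y^2 + 5*y + 8)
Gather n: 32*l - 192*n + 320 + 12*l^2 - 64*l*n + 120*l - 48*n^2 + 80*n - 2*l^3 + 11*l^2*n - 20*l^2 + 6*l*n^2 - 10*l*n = -2*l^3 - 8*l^2 + 152*l + n^2*(6*l - 48) + n*(11*l^2 - 74*l - 112) + 320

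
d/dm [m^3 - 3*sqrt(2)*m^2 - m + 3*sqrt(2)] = 3*m^2 - 6*sqrt(2)*m - 1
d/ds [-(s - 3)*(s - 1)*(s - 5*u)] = -3*s^2 + 10*s*u + 8*s - 20*u - 3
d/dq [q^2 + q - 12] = 2*q + 1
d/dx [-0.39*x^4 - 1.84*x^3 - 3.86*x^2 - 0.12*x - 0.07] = -1.56*x^3 - 5.52*x^2 - 7.72*x - 0.12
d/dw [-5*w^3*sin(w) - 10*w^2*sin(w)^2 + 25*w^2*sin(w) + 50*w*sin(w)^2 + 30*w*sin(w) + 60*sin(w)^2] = -5*w^3*cos(w) - 15*w^2*sin(w) - 10*w^2*sin(2*w) + 25*w^2*cos(w) - 20*w*sin(w)^2 + 50*w*sin(w) + 50*w*sin(2*w) + 30*w*cos(w) + 50*sin(w)^2 + 30*sin(w) + 60*sin(2*w)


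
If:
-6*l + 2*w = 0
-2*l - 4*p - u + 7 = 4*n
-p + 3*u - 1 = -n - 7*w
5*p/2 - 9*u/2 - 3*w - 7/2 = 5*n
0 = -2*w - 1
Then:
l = -1/6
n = -385/226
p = 315/113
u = 1016/339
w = -1/2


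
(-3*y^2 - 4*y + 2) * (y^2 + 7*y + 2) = -3*y^4 - 25*y^3 - 32*y^2 + 6*y + 4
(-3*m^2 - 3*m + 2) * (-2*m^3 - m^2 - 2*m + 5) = 6*m^5 + 9*m^4 + 5*m^3 - 11*m^2 - 19*m + 10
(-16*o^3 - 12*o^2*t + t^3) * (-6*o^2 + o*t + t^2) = 96*o^5 + 56*o^4*t - 28*o^3*t^2 - 18*o^2*t^3 + o*t^4 + t^5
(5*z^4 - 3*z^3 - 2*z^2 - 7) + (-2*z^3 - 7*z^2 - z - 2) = 5*z^4 - 5*z^3 - 9*z^2 - z - 9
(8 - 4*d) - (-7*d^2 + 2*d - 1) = 7*d^2 - 6*d + 9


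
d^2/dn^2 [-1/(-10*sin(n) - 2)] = 5*(-5*sin(n)^2 + sin(n) + 10)/(2*(5*sin(n) + 1)^3)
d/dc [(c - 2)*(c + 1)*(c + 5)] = 3*c^2 + 8*c - 7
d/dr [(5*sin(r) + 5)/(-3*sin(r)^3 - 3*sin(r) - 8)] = 5*(6*sin(r)^3 + 9*sin(r)^2 - 5)*cos(r)/(3*sin(r)^3 + 3*sin(r) + 8)^2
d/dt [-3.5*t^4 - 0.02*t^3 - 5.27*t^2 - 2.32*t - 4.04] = -14.0*t^3 - 0.06*t^2 - 10.54*t - 2.32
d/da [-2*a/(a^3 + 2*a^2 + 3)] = 2*(-a^3 + a^2*(3*a + 4) - 2*a^2 - 3)/(a^3 + 2*a^2 + 3)^2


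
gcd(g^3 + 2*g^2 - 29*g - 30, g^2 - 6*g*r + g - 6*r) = g + 1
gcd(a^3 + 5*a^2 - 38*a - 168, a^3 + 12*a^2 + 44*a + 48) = a + 4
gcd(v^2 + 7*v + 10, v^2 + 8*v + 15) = v + 5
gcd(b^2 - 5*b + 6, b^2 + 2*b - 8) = b - 2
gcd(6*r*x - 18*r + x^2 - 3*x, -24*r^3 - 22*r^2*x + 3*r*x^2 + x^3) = 6*r + x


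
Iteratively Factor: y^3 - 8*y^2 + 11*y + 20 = (y - 4)*(y^2 - 4*y - 5) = (y - 5)*(y - 4)*(y + 1)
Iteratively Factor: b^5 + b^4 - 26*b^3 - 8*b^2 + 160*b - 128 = (b + 4)*(b^4 - 3*b^3 - 14*b^2 + 48*b - 32) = (b + 4)^2*(b^3 - 7*b^2 + 14*b - 8) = (b - 4)*(b + 4)^2*(b^2 - 3*b + 2) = (b - 4)*(b - 2)*(b + 4)^2*(b - 1)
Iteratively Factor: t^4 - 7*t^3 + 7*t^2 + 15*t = (t - 3)*(t^3 - 4*t^2 - 5*t) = (t - 3)*(t + 1)*(t^2 - 5*t) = (t - 5)*(t - 3)*(t + 1)*(t)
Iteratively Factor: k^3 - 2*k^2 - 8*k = (k - 4)*(k^2 + 2*k) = (k - 4)*(k + 2)*(k)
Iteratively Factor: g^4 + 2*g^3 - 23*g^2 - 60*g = (g)*(g^3 + 2*g^2 - 23*g - 60) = g*(g + 4)*(g^2 - 2*g - 15) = g*(g + 3)*(g + 4)*(g - 5)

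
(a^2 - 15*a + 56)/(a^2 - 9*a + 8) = (a - 7)/(a - 1)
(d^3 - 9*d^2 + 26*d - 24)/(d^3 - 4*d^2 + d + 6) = (d - 4)/(d + 1)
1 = 1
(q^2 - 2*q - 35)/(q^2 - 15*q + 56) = (q + 5)/(q - 8)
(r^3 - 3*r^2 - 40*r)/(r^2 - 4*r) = (r^2 - 3*r - 40)/(r - 4)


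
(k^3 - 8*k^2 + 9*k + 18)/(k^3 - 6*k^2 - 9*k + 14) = (k^3 - 8*k^2 + 9*k + 18)/(k^3 - 6*k^2 - 9*k + 14)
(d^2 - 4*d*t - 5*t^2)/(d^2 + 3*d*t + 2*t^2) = (d - 5*t)/(d + 2*t)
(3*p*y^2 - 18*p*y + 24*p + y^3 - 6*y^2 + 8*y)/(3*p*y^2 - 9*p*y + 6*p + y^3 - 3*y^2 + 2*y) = (y - 4)/(y - 1)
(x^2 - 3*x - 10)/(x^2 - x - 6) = (x - 5)/(x - 3)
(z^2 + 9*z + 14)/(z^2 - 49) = (z + 2)/(z - 7)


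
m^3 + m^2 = m^2*(m + 1)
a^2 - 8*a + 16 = (a - 4)^2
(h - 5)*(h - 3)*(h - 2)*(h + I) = h^4 - 10*h^3 + I*h^3 + 31*h^2 - 10*I*h^2 - 30*h + 31*I*h - 30*I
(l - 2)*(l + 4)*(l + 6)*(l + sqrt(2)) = l^4 + sqrt(2)*l^3 + 8*l^3 + 4*l^2 + 8*sqrt(2)*l^2 - 48*l + 4*sqrt(2)*l - 48*sqrt(2)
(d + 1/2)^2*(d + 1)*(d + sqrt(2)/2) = d^4 + sqrt(2)*d^3/2 + 2*d^3 + 5*d^2/4 + sqrt(2)*d^2 + d/4 + 5*sqrt(2)*d/8 + sqrt(2)/8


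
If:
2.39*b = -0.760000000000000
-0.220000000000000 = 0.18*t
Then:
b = -0.32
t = -1.22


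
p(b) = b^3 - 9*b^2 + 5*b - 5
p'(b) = 3*b^2 - 18*b + 5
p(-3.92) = -223.13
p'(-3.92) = 121.66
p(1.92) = -21.50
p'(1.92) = -18.50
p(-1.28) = -28.24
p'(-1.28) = 32.96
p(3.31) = -50.79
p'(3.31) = -21.71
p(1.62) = -16.27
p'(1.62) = -16.29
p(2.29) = -28.74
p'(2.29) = -20.49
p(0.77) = -6.03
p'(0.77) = -7.08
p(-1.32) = -29.58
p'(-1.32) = 33.99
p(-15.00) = -5480.00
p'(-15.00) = 950.00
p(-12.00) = -3089.00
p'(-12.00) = 653.00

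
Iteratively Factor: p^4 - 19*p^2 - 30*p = (p + 3)*(p^3 - 3*p^2 - 10*p) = (p + 2)*(p + 3)*(p^2 - 5*p) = p*(p + 2)*(p + 3)*(p - 5)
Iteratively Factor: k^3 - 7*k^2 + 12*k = (k)*(k^2 - 7*k + 12) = k*(k - 3)*(k - 4)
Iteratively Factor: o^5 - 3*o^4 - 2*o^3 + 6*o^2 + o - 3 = (o + 1)*(o^4 - 4*o^3 + 2*o^2 + 4*o - 3) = (o - 1)*(o + 1)*(o^3 - 3*o^2 - o + 3) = (o - 1)*(o + 1)^2*(o^2 - 4*o + 3) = (o - 3)*(o - 1)*(o + 1)^2*(o - 1)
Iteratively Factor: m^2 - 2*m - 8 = (m - 4)*(m + 2)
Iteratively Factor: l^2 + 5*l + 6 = (l + 2)*(l + 3)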